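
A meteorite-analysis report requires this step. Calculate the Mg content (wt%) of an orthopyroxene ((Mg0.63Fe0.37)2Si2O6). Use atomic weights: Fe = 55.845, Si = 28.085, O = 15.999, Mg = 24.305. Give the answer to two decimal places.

M((Mg0.63Fe0.37)2Si2O6) = 224.114 g/mol.
Mg contributes 1.26 × 24.305 = 30.624 g per mole.
30.624/224.114 = 0.1366 → 13.66%.

13.66 wt%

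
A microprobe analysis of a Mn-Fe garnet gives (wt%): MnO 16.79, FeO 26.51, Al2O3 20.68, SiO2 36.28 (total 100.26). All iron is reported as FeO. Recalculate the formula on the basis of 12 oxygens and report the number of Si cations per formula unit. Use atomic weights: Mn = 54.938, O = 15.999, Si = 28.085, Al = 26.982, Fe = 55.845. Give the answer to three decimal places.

MnO: 16.79/70.937 = 0.23669 mol → 0.23669 mol Mn, 0.23669 mol O.
FeO: 26.51/71.844 = 0.36899 mol → 0.36899 mol Fe, 0.36899 mol O.
Al2O3: 20.68/101.961 = 0.20282 mol → 0.40564 mol Al, 0.60846 mol O.
SiO2: 36.28/60.083 = 0.60383 mol → 0.60383 mol Si, 1.20766 mol O.
Total oxygen = 2.42180 mol. Normalization factor = 12/2.42180 = 4.95499.
Si per 12 O = 0.60383 × 4.95499 = 2.992.

2.992 Si apfu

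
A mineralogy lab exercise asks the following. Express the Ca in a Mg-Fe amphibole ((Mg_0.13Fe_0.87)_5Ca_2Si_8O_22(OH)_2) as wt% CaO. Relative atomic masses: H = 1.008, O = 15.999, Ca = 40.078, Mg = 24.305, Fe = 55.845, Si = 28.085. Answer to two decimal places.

11.81 wt%

M((Mg_0.13Fe_0.87)_5Ca_2Si_8O_22(OH)_2) = 949.552 g/mol; M(CaO) = 56.077 g/mol.
Moles CaO per formula unit = 2 Ca ÷ 1 = 2.0000.
CaO fraction = (2.0000 × 56.077) / 949.552 = 112.154/949.552 = 0.1181.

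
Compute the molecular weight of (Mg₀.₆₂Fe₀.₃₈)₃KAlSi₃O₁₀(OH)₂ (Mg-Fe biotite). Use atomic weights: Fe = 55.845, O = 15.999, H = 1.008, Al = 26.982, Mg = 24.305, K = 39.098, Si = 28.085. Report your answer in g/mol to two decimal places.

453.21 g/mol

The formula mass is the sum 1.86×24.305 + 1.14×55.845 + 1×39.098 + 1×26.982 + 3×28.085 + 12×15.999 + 2×1.008.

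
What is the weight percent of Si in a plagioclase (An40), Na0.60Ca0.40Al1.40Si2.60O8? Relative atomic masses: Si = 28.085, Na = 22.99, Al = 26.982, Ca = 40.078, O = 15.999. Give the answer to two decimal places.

Molar mass of Na0.60Ca0.40Al1.40Si2.60O8: 0.60·22.99 + 0.40·40.078 + 1.40·26.982 + 2.60·28.085 + 8·15.999 = 268.613 g/mol.
Mass of Si per formula unit: 2.60 × 28.085 = 73.021 g.
Weight fraction Si = 73.021 / 268.613 = 0.2718.

27.18 wt%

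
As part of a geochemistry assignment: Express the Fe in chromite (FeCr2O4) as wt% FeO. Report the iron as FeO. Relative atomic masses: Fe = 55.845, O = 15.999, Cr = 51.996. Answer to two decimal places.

32.10 wt%

Molar mass of FeCr2O4 = 1×55.845 + 2×51.996 + 4×15.999 = 223.833 g/mol.
Each formula unit contains 1 Fe, equivalent to 1/1 = 1.0000 mol FeO.
M(FeO) = 1×55.845 + 1×15.999 = 71.844 g/mol.
Mass of FeO per formula unit = 1.0000 × 71.844 = 71.844 g.
FeO wt% = 71.844 / 223.833 × 100 = 32.10%.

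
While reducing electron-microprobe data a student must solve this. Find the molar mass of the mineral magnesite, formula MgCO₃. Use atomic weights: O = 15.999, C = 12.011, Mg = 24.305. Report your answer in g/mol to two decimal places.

84.31 g/mol

Mg: 1 × 24.305 = 24.3050
C: 1 × 12.011 = 12.0110
O: 3 × 15.999 = 47.9970
Summing the contributions gives the formula mass.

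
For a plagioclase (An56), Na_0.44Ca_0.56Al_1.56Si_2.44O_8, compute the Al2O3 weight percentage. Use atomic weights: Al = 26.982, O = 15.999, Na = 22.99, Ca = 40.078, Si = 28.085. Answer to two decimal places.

Molar mass of Na_0.44Ca_0.56Al_1.56Si_2.44O_8 = 0.44×22.99 + 0.56×40.078 + 1.56×26.982 + 2.44×28.085 + 8×15.999 = 271.171 g/mol.
Each formula unit contains 1.56 Al, equivalent to 1.56/2 = 0.7800 mol Al2O3.
M(Al2O3) = 2×26.982 + 3×15.999 = 101.961 g/mol.
Mass of Al2O3 per formula unit = 0.7800 × 101.961 = 79.530 g.
Al2O3 wt% = 79.530 / 271.171 × 100 = 29.33%.

29.33 wt%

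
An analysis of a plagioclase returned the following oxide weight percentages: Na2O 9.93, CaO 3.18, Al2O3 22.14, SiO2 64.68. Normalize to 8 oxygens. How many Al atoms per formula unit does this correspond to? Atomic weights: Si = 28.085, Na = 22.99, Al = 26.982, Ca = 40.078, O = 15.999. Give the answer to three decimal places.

1.150 Al apfu

Na2O: 9.93/61.979 = 0.16022 mol → 0.32044 mol Na, 0.16022 mol O.
CaO: 3.18/56.077 = 0.05671 mol → 0.05671 mol Ca, 0.05671 mol O.
Al2O3: 22.14/101.961 = 0.21714 mol → 0.43428 mol Al, 0.65142 mol O.
SiO2: 64.68/60.083 = 1.07651 mol → 1.07651 mol Si, 2.15302 mol O.
Total oxygen = 3.02137 mol. Normalization factor = 8/3.02137 = 2.64781.
Al per 8 O = 0.43428 × 2.64781 = 1.150.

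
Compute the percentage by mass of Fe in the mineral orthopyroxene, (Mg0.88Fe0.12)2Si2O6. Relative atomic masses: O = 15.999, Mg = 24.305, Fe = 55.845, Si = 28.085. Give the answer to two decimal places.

6.43 wt%

Molar mass of (Mg0.88Fe0.12)2Si2O6: 1.76×24.305 + 0.24×55.845 + 2×28.085 + 6×15.999 = 208.344 g/mol.
Mass of Fe per formula unit: 0.24 × 55.845 = 13.403 g.
Weight fraction Fe = 13.403 / 208.344 = 0.0643.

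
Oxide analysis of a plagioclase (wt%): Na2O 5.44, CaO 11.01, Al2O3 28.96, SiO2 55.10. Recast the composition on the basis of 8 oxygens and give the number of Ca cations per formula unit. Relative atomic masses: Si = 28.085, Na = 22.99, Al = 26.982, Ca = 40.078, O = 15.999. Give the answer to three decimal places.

0.529 Ca apfu

Na2O: 5.44/61.979 = 0.08777 mol → 0.17554 mol Na, 0.08777 mol O.
CaO: 11.01/56.077 = 0.19634 mol → 0.19634 mol Ca, 0.19634 mol O.
Al2O3: 28.96/101.961 = 0.28403 mol → 0.56806 mol Al, 0.85209 mol O.
SiO2: 55.10/60.083 = 0.91706 mol → 0.91706 mol Si, 1.83412 mol O.
Total oxygen = 2.97032 mol. Normalization factor = 8/2.97032 = 2.69331.
Ca per 8 O = 0.19634 × 2.69331 = 0.529.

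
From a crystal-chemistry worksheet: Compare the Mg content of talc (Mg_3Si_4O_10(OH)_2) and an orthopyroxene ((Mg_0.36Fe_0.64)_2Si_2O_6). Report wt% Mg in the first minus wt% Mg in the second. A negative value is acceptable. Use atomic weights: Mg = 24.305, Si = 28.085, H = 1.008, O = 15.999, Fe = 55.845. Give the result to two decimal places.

11.97 percentage points

Mg in Mg_3Si_4O_10(OH)_2: molar mass 379.259 g/mol; 3×24.305 = 72.915 g → 19.23 wt%.
Mg in (Mg_0.36Fe_0.64)_2Si_2O_6: molar mass 241.145 g/mol; 0.72×24.305 = 17.500 g → 7.26 wt%.
Difference = 19.23 − 7.26 = 11.97 percentage points.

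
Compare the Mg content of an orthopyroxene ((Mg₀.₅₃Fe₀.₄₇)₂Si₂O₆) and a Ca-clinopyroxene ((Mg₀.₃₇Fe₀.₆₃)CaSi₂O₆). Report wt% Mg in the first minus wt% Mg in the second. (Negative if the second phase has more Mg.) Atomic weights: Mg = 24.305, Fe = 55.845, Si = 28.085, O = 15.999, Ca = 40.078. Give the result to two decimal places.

Mg in (Mg₀.₅₃Fe₀.₄₇)₂Si₂O₆: molar mass 230.422 g/mol; 1.06×24.305 = 25.763 g → 11.18 wt%.
Mg in (Mg₀.₃₇Fe₀.₆₃)CaSi₂O₆: molar mass 236.417 g/mol; 0.37×24.305 = 8.993 g → 3.80 wt%.
Difference = 11.18 − 3.80 = 7.38 percentage points.

7.38 percentage points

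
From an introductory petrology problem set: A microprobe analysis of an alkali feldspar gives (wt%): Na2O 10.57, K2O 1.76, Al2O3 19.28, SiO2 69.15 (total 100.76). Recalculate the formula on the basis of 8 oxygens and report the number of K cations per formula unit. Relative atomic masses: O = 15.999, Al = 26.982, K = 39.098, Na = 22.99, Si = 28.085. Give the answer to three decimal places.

0.098 K apfu

Na2O (M=61.979): mol = 0.17054; Na = 0.34108, O = 0.17054.
K2O (M=94.195): mol = 0.01868; K = 0.03736, O = 0.01868.
Al2O3 (M=101.961): mol = 0.18909; Al = 0.37818, O = 0.56727.
SiO2 (M=60.083): mol = 1.15091; Si = 1.15091, O = 2.30182.
ΣO = 3.05831; factor = 8/ΣO = 2.61582.
K apfu = 0.03736 × 2.61582 = 0.098.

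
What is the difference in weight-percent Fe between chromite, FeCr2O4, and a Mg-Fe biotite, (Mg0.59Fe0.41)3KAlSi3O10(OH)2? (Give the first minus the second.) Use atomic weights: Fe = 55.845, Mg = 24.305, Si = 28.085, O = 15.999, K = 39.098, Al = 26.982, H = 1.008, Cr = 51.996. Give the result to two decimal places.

9.89 percentage points

First mineral: 55.845 g Fe in 223.833 g formula = 24.95 wt% Fe.
Second mineral: 68.689 g Fe in 456.048 g formula = 15.06 wt% Fe.
24.95% − 15.06% gives a difference of 9.89 percentage points.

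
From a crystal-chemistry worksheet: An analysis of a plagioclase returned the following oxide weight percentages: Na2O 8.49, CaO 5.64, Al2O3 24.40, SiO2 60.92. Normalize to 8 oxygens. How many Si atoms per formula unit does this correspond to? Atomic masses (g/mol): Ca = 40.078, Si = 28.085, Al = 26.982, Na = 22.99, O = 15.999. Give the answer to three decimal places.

2.719 Si apfu

8.49 wt% Na2O ÷ 61.979 g/mol = 0.13698 mol, giving 0.27396 Na and 0.13698 O.
5.64 wt% CaO ÷ 56.077 g/mol = 0.10058 mol, giving 0.10058 Ca and 0.10058 O.
24.40 wt% Al2O3 ÷ 101.961 g/mol = 0.23931 mol, giving 0.47862 Al and 0.71793 O.
60.92 wt% SiO2 ÷ 60.083 g/mol = 1.01393 mol, giving 1.01393 Si and 2.02786 O.
Oxygen sums to 2.98335; scaling by 8/2.98335 = 2.68155 puts the formula on 8 O.
Si: 1.01393 × 2.68155 = 2.719 atoms per formula unit.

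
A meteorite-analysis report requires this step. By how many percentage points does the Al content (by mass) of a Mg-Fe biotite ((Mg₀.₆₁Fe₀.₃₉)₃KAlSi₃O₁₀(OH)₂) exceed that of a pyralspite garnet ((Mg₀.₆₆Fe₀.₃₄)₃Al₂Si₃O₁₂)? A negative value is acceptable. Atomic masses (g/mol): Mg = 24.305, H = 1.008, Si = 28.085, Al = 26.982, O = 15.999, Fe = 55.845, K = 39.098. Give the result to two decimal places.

-6.46 percentage points

Al in (Mg₀.₆₁Fe₀.₃₉)₃KAlSi₃O₁₀(OH)₂: molar mass 454.156 g/mol; 1×26.982 = 26.982 g → 5.94 wt%.
Al in (Mg₀.₆₆Fe₀.₃₄)₃Al₂Si₃O₁₂: molar mass 435.293 g/mol; 2×26.982 = 53.964 g → 12.40 wt%.
Difference = 5.94 − 12.40 = -6.46 percentage points.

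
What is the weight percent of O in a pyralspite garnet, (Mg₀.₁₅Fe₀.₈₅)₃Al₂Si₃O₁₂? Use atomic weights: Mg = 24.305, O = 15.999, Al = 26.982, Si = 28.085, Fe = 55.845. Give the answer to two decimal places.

39.70 wt%

Formula mass = 0.45*24.305 + 2.55*55.845 + 2*26.982 + 3*28.085 + 12*15.999 = 483.549 g/mol, of which 191.988 g is O.
So O makes up 191.988/483.549 = 0.3970 of the mass, i.e. 39.70%.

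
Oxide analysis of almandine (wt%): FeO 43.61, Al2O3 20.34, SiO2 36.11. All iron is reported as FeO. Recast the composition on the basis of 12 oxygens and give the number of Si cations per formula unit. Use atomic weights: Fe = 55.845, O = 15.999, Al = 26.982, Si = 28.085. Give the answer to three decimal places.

2.996 Si apfu

43.61 wt% FeO ÷ 71.844 g/mol = 0.60701 mol, giving 0.60701 Fe and 0.60701 O.
20.34 wt% Al2O3 ÷ 101.961 g/mol = 0.19949 mol, giving 0.39898 Al and 0.59847 O.
36.11 wt% SiO2 ÷ 60.083 g/mol = 0.60100 mol, giving 0.60100 Si and 1.20200 O.
Oxygen sums to 2.40748; scaling by 12/2.40748 = 4.98447 puts the formula on 12 O.
Si: 0.60100 × 4.98447 = 2.996 atoms per formula unit.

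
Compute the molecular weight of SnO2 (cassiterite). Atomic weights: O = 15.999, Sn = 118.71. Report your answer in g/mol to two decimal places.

150.71 g/mol

Sn: 1 × 118.71 = 118.7100
O: 2 × 15.999 = 31.9980
Summing the contributions gives the formula mass.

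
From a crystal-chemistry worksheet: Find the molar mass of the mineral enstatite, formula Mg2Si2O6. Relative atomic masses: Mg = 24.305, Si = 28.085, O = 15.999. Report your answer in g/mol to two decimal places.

The formula mass is the sum 2×24.305 + 2×28.085 + 6×15.999.

200.77 g/mol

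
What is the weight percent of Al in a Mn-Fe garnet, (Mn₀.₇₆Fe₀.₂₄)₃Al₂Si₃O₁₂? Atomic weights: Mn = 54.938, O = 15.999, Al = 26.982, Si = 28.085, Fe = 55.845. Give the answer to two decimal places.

10.89 mass %

M((Mn₀.₇₆Fe₀.₂₄)₃Al₂Si₃O₁₂) = 495.674 g/mol.
Al contributes 2 × 26.982 = 53.964 g per mole.
53.964/495.674 = 0.1089 → 10.89%.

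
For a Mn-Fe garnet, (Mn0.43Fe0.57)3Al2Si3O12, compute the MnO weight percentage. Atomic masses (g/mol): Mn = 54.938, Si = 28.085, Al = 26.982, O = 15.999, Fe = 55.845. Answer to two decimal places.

Formula mass = 496.572 g/mol.
1.29 Mn → 1.2900 mol MnO per formula unit; M(MnO) = 70.937, so MnO mass = 91.509 g.
91.509/496.572 × 100 = 18.43 wt%.

18.43 wt%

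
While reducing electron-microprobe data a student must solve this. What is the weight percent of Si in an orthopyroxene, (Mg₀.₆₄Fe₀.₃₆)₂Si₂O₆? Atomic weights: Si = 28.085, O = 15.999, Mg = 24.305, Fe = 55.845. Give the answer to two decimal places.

Formula mass = 1.28*24.305 + 0.72*55.845 + 2*28.085 + 6*15.999 = 223.483 g/mol, of which 56.170 g is Si.
So Si makes up 56.170/223.483 = 0.2513 of the mass, i.e. 25.13%.

25.13 wt%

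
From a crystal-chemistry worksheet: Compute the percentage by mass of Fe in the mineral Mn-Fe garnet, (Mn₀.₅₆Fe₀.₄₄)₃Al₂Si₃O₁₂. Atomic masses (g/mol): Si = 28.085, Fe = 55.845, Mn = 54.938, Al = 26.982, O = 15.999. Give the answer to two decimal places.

14.86 weight percent

Molar mass of (Mn₀.₅₆Fe₀.₄₄)₃Al₂Si₃O₁₂: 1.68·54.938 + 1.32·55.845 + 2·26.982 + 3·28.085 + 12·15.999 = 496.218 g/mol.
Mass of Fe per formula unit: 1.32 × 55.845 = 73.715 g.
Weight fraction Fe = 73.715 / 496.218 = 0.1486.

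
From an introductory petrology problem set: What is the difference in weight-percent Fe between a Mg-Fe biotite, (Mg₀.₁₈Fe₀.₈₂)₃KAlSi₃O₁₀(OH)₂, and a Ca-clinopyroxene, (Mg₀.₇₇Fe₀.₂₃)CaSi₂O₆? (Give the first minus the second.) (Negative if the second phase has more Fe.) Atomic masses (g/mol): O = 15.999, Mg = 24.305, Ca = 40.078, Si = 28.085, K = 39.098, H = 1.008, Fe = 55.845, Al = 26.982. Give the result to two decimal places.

22.02 percentage points

First mineral: 137.379 g Fe in 494.842 g formula = 27.76 wt% Fe.
Second mineral: 12.844 g Fe in 223.801 g formula = 5.74 wt% Fe.
27.76% − 5.74% gives a difference of 22.02 percentage points.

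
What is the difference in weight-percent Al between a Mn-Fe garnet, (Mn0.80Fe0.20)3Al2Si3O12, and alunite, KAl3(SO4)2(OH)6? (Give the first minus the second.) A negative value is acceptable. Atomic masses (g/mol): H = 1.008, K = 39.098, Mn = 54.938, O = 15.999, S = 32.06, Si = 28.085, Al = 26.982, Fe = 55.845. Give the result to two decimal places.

-8.65 percentage points

M((Mn0.80Fe0.20)3Al2Si3O12) = 495.565 g/mol, so wt% Al = 53.964/495.565 × 100 = 10.89%.
M(KAl3(SO4)2(OH)6) = 414.198 g/mol, so wt% Al = 80.946/414.198 × 100 = 19.54%.
10.89 − 19.54 = -8.65 pp.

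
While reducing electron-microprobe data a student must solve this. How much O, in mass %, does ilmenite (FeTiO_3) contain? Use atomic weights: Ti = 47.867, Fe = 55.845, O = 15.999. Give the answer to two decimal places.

31.64 mass %

M(FeTiO_3) = 151.709 g/mol.
O contributes 3 × 15.999 = 47.997 g per mole.
47.997/151.709 = 0.3164 → 31.64%.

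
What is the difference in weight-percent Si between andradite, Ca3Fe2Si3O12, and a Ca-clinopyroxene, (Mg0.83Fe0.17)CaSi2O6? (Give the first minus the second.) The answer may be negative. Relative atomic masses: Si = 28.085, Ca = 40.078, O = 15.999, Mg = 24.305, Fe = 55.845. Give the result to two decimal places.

M(Ca3Fe2Si3O12) = 508.167 g/mol, so wt% Si = 84.255/508.167 × 100 = 16.58%.
M((Mg0.83Fe0.17)CaSi2O6) = 221.909 g/mol, so wt% Si = 56.170/221.909 × 100 = 25.31%.
16.58 − 25.31 = -8.73 pp.

-8.73 percentage points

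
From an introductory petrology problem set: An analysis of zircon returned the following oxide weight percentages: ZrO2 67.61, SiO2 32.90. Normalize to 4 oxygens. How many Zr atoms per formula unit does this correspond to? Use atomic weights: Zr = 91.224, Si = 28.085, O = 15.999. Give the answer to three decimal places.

1.001 Zr apfu

67.61 wt% ZrO2 ÷ 123.222 g/mol = 0.54868 mol, giving 0.54868 Zr and 1.09736 O.
32.90 wt% SiO2 ÷ 60.083 g/mol = 0.54758 mol, giving 0.54758 Si and 1.09516 O.
Oxygen sums to 2.19252; scaling by 4/2.19252 = 1.82438 puts the formula on 4 O.
Zr: 0.54868 × 1.82438 = 1.001 atoms per formula unit.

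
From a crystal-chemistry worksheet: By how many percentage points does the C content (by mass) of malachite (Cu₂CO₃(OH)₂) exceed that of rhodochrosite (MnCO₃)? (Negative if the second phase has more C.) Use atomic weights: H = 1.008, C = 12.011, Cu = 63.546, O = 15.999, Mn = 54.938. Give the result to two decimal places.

C in Cu₂CO₃(OH)₂: molar mass 221.114 g/mol; 1×12.011 = 12.011 g → 5.43 wt%.
C in MnCO₃: molar mass 114.946 g/mol; 1×12.011 = 12.011 g → 10.45 wt%.
Difference = 5.43 − 10.45 = -5.02 percentage points.

-5.02 percentage points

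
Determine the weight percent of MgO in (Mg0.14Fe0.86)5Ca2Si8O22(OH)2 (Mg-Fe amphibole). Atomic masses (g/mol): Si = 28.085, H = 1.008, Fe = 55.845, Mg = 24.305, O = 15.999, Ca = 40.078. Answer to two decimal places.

2.98 wt%

M((Mg0.14Fe0.86)5Ca2Si8O22(OH)2) = 947.975 g/mol; M(MgO) = 40.304 g/mol.
Moles MgO per formula unit = 0.70 Mg ÷ 1 = 0.7000.
MgO fraction = (0.7000 × 40.304) / 947.975 = 28.213/947.975 = 0.0298.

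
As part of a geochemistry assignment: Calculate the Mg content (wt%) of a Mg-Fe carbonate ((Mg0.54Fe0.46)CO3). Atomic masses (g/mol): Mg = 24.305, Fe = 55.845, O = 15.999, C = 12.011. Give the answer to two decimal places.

Molar mass of (Mg0.54Fe0.46)CO3: 0.54×24.305 + 0.46×55.845 + 1×12.011 + 3×15.999 = 98.821 g/mol.
Mass of Mg per formula unit: 0.54 × 24.305 = 13.125 g.
Weight fraction Mg = 13.125 / 98.821 = 0.1328.

13.28 wt%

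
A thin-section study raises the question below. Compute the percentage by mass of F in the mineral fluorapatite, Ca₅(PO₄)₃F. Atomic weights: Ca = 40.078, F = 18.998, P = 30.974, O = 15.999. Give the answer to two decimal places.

3.77 weight percent

M(Ca₅(PO₄)₃F) = 504.298 g/mol.
F contributes 1 × 18.998 = 18.998 g per mole.
18.998/504.298 = 0.0377 → 3.77%.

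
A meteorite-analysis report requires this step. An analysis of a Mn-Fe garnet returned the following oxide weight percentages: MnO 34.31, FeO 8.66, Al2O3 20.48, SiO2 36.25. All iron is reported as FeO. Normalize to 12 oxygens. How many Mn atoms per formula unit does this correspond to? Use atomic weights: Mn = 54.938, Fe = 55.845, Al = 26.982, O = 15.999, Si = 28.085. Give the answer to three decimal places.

MnO (M=70.937): mol = 0.48367; Mn = 0.48367, O = 0.48367.
FeO (M=71.844): mol = 0.12054; Fe = 0.12054, O = 0.12054.
Al2O3 (M=101.961): mol = 0.20086; Al = 0.40172, O = 0.60258.
SiO2 (M=60.083): mol = 0.60333; Si = 0.60333, O = 1.20666.
ΣO = 2.41345; factor = 12/ΣO = 4.97214.
Mn apfu = 0.48367 × 4.97214 = 2.405.

2.405 Mn apfu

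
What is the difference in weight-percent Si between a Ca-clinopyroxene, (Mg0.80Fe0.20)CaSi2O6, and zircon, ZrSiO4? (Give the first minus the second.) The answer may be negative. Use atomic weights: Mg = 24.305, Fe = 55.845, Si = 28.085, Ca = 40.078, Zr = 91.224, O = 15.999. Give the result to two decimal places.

Si in (Mg0.80Fe0.20)CaSi2O6: molar mass 222.855 g/mol; 2×28.085 = 56.170 g → 25.20 wt%.
Si in ZrSiO4: molar mass 183.305 g/mol; 1×28.085 = 28.085 g → 15.32 wt%.
Difference = 25.20 − 15.32 = 9.88 percentage points.

9.88 percentage points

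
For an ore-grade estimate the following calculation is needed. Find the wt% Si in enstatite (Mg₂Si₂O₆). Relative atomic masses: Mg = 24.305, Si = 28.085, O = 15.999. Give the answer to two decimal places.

27.98 wt%

M(Mg₂Si₂O₆) = 200.774 g/mol.
Si contributes 2 × 28.085 = 56.170 g per mole.
56.170/200.774 = 0.2798 → 27.98%.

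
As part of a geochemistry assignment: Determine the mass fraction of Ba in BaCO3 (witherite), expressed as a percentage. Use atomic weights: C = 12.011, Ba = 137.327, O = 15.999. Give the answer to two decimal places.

69.59 wt%

Molar mass of BaCO3: 1·137.327 + 1·12.011 + 3·15.999 = 197.335 g/mol.
Mass of Ba per formula unit: 1 × 137.327 = 137.327 g.
Weight fraction Ba = 137.327 / 197.335 = 0.6959.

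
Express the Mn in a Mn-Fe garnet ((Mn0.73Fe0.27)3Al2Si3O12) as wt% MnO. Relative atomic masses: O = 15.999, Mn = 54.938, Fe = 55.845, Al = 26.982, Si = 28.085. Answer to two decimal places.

Molar mass of (Mn0.73Fe0.27)3Al2Si3O12 = 2.19·54.938 + 0.81·55.845 + 2·26.982 + 3·28.085 + 12·15.999 = 495.756 g/mol.
Each formula unit contains 2.19 Mn, equivalent to 2.19/1 = 2.1900 mol MnO.
M(MnO) = 1×54.938 + 1×15.999 = 70.937 g/mol.
Mass of MnO per formula unit = 2.1900 × 70.937 = 155.352 g.
MnO wt% = 155.352 / 495.756 × 100 = 31.34%.

31.34 wt%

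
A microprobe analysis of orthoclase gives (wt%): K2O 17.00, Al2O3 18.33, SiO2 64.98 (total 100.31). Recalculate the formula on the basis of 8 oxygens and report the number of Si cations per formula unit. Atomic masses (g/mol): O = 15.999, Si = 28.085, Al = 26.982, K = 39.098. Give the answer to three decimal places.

3.001 Si apfu

K2O (M=94.195): mol = 0.18048; K = 0.36096, O = 0.18048.
Al2O3 (M=101.961): mol = 0.17977; Al = 0.35954, O = 0.53931.
SiO2 (M=60.083): mol = 1.08150; Si = 1.08150, O = 2.16300.
ΣO = 2.88279; factor = 8/ΣO = 2.77509.
Si apfu = 1.08150 × 2.77509 = 3.001.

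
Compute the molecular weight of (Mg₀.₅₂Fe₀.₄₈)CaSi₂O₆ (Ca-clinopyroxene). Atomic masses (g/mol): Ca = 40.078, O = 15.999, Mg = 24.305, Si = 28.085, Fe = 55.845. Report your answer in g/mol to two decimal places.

M = 0.52*24.305 + 0.48*55.845 + 1*40.078 + 2*28.085 + 6*15.999

231.69 g/mol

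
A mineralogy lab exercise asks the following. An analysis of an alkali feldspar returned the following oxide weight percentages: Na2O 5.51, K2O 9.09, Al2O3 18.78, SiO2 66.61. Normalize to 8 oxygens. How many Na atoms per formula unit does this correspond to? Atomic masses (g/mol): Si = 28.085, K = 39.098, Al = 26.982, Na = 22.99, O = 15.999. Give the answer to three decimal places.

5.51 wt% Na2O ÷ 61.979 g/mol = 0.08890 mol, giving 0.17780 Na and 0.08890 O.
9.09 wt% K2O ÷ 94.195 g/mol = 0.09650 mol, giving 0.19300 K and 0.09650 O.
18.78 wt% Al2O3 ÷ 101.961 g/mol = 0.18419 mol, giving 0.36838 Al and 0.55257 O.
66.61 wt% SiO2 ÷ 60.083 g/mol = 1.10863 mol, giving 1.10863 Si and 2.21726 O.
Oxygen sums to 2.95523; scaling by 8/2.95523 = 2.70707 puts the formula on 8 O.
Na: 0.17780 × 2.70707 = 0.481 atoms per formula unit.

0.481 Na apfu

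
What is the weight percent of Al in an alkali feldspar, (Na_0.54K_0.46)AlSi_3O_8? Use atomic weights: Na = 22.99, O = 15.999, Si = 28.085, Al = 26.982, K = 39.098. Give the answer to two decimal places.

Formula mass = 0.54×22.99 + 0.46×39.098 + 1×26.982 + 3×28.085 + 8×15.999 = 269.629 g/mol, of which 26.982 g is Al.
So Al makes up 26.982/269.629 = 0.1001 of the mass, i.e. 10.01%.

10.01 wt%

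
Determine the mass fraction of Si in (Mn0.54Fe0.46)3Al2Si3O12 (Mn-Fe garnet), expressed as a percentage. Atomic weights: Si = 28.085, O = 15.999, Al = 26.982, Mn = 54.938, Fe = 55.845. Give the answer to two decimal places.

Formula mass = 1.62×54.938 + 1.38×55.845 + 2×26.982 + 3×28.085 + 12×15.999 = 496.273 g/mol, of which 84.255 g is Si.
So Si makes up 84.255/496.273 = 0.1698 of the mass, i.e. 16.98%.

16.98 mass %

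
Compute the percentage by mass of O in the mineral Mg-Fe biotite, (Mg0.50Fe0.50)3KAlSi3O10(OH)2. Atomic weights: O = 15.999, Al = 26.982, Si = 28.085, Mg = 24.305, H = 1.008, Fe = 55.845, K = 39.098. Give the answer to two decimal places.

41.33 weight percent

Molar mass of (Mg0.50Fe0.50)3KAlSi3O10(OH)2: 1.50·24.305 + 1.50·55.845 + 1·39.098 + 1·26.982 + 3·28.085 + 12·15.999 + 2·1.008 = 464.564 g/mol.
Mass of O per formula unit: 12 × 15.999 = 191.988 g.
Weight fraction O = 191.988 / 464.564 = 0.4133.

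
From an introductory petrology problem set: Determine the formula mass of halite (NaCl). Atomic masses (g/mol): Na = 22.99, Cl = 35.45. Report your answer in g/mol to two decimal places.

The formula mass is the sum 1(22.99) + 1(35.45).

58.44 g/mol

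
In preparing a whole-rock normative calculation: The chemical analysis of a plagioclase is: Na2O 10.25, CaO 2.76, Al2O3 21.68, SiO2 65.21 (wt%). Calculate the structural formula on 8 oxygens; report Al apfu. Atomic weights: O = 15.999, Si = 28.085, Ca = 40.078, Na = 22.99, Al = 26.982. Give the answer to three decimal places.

10.25 wt% Na2O ÷ 61.979 g/mol = 0.16538 mol, giving 0.33076 Na and 0.16538 O.
2.76 wt% CaO ÷ 56.077 g/mol = 0.04922 mol, giving 0.04922 Ca and 0.04922 O.
21.68 wt% Al2O3 ÷ 101.961 g/mol = 0.21263 mol, giving 0.42526 Al and 0.63789 O.
65.21 wt% SiO2 ÷ 60.083 g/mol = 1.08533 mol, giving 1.08533 Si and 2.17066 O.
Oxygen sums to 3.02315; scaling by 8/3.02315 = 2.64625 puts the formula on 8 O.
Al: 0.42526 × 2.64625 = 1.125 atoms per formula unit.

1.125 Al apfu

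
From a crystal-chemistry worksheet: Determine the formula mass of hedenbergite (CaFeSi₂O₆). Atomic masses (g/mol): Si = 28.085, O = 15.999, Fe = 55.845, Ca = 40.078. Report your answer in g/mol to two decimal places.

248.09 g/mol

The formula mass is the sum 1×40.078 + 1×55.845 + 2×28.085 + 6×15.999.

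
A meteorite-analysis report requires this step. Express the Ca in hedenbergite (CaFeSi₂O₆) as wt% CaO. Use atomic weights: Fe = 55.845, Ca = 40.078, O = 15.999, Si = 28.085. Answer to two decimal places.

22.60 wt%

M(CaFeSi₂O₆) = 248.087 g/mol; M(CaO) = 56.077 g/mol.
Moles CaO per formula unit = 1 Ca ÷ 1 = 1.0000.
CaO fraction = (1.0000 × 56.077) / 248.087 = 56.077/248.087 = 0.2260.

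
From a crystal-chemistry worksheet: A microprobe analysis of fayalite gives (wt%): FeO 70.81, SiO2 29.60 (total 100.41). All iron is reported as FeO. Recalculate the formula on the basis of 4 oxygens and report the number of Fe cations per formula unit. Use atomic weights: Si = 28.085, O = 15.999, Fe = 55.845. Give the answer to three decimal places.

70.81 wt% FeO ÷ 71.844 g/mol = 0.98561 mol, giving 0.98561 Fe and 0.98561 O.
29.60 wt% SiO2 ÷ 60.083 g/mol = 0.49265 mol, giving 0.49265 Si and 0.98530 O.
Oxygen sums to 1.97091; scaling by 4/1.97091 = 2.02952 puts the formula on 4 O.
Fe: 0.98561 × 2.02952 = 2.000 atoms per formula unit.

2.000 Fe apfu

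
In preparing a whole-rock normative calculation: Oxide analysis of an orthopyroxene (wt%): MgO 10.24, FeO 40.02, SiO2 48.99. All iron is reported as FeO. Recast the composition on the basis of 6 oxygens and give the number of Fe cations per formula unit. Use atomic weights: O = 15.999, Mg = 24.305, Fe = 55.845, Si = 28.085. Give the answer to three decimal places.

1.369 Fe apfu

MgO: 10.24/40.304 = 0.25407 mol → 0.25407 mol Mg, 0.25407 mol O.
FeO: 40.02/71.844 = 0.55704 mol → 0.55704 mol Fe, 0.55704 mol O.
SiO2: 48.99/60.083 = 0.81537 mol → 0.81537 mol Si, 1.63074 mol O.
Total oxygen = 2.44185 mol. Normalization factor = 6/2.44185 = 2.45715.
Fe per 6 O = 0.55704 × 2.45715 = 1.369.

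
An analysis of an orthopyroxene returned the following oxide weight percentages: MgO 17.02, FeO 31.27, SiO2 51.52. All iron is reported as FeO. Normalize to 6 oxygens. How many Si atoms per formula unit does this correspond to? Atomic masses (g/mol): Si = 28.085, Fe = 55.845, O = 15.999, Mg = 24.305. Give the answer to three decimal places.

2.000 Si apfu

MgO: 17.02/40.304 = 0.42229 mol → 0.42229 mol Mg, 0.42229 mol O.
FeO: 31.27/71.844 = 0.43525 mol → 0.43525 mol Fe, 0.43525 mol O.
SiO2: 51.52/60.083 = 0.85748 mol → 0.85748 mol Si, 1.71496 mol O.
Total oxygen = 2.57250 mol. Normalization factor = 6/2.57250 = 2.33236.
Si per 6 O = 0.85748 × 2.33236 = 2.000.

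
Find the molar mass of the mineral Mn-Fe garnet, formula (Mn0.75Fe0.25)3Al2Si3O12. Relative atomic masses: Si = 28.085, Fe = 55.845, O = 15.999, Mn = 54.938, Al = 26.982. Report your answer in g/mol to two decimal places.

M = 2.25*54.938 + 0.75*55.845 + 2*26.982 + 3*28.085 + 12*15.999

495.70 g/mol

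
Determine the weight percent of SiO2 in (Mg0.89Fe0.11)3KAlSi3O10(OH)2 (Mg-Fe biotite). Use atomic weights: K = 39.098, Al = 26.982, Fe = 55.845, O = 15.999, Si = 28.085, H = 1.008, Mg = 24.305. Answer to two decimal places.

42.15 wt%

Formula mass = 427.662 g/mol.
3 Si → 3.0000 mol SiO2 per formula unit; M(SiO2) = 60.083, so SiO2 mass = 180.249 g.
180.249/427.662 × 100 = 42.15 wt%.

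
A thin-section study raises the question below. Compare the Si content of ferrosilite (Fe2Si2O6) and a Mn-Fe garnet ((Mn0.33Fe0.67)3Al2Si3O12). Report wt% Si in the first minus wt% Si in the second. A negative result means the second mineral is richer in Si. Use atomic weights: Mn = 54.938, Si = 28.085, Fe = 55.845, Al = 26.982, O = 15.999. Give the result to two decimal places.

4.33 percentage points

M(Fe2Si2O6) = 263.854 g/mol, so wt% Si = 56.170/263.854 × 100 = 21.29%.
M((Mn0.33Fe0.67)3Al2Si3O12) = 496.844 g/mol, so wt% Si = 84.255/496.844 × 100 = 16.96%.
21.29 − 16.96 = 4.33 pp.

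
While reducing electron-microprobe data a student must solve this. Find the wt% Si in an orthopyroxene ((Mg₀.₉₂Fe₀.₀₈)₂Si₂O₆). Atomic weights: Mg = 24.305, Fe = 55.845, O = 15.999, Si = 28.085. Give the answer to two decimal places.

27.29 mass %

Formula mass = 1.84*24.305 + 0.16*55.845 + 2*28.085 + 6*15.999 = 205.820 g/mol, of which 56.170 g is Si.
So Si makes up 56.170/205.820 = 0.2729 of the mass, i.e. 27.29%.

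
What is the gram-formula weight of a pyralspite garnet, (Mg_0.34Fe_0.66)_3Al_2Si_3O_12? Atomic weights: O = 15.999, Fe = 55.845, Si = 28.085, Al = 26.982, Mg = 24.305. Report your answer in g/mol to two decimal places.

Mg: 1.02 × 24.305 = 24.7911
Fe: 1.98 × 55.845 = 110.5731
Al: 2 × 26.982 = 53.9640
Si: 3 × 28.085 = 84.2550
O: 12 × 15.999 = 191.9880
Summing the contributions gives the formula mass.

465.57 g/mol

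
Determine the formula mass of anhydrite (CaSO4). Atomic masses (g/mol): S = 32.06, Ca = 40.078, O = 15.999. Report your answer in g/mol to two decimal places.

136.13 g/mol

The formula mass is the sum 1·40.078 + 1·32.06 + 4·15.999.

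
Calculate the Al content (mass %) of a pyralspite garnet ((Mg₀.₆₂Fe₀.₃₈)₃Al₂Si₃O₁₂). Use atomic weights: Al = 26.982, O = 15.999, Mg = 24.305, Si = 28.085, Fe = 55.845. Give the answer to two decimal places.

12.29 mass %

Formula mass = 1.86·24.305 + 1.14·55.845 + 2·26.982 + 3·28.085 + 12·15.999 = 439.078 g/mol, of which 53.964 g is Al.
So Al makes up 53.964/439.078 = 0.1229 of the mass, i.e. 12.29%.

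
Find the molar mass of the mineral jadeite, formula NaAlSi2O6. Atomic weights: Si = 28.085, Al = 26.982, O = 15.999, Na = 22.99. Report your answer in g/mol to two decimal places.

Na: 1 × 22.99 = 22.9900
Al: 1 × 26.982 = 26.9820
Si: 2 × 28.085 = 56.1700
O: 6 × 15.999 = 95.9940
Summing the contributions gives the formula mass.

202.14 g/mol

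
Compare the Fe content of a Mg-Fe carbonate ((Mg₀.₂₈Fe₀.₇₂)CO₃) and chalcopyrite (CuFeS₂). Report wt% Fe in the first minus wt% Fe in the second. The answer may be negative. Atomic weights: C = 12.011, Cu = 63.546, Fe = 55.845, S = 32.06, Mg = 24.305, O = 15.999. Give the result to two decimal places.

7.14 percentage points

Fe in (Mg₀.₂₈Fe₀.₇₂)CO₃: molar mass 107.022 g/mol; 0.72×55.845 = 40.208 g → 37.57 wt%.
Fe in CuFeS₂: molar mass 183.511 g/mol; 1×55.845 = 55.845 g → 30.43 wt%.
Difference = 37.57 − 30.43 = 7.14 percentage points.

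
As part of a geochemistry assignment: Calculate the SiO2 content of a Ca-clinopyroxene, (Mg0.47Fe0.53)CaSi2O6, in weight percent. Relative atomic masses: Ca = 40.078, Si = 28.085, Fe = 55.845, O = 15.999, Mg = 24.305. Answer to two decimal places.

51.52 wt%

M((Mg0.47Fe0.53)CaSi2O6) = 233.263 g/mol; M(SiO2) = 60.083 g/mol.
Moles SiO2 per formula unit = 2 Si ÷ 1 = 2.0000.
SiO2 fraction = (2.0000 × 60.083) / 233.263 = 120.166/233.263 = 0.5152.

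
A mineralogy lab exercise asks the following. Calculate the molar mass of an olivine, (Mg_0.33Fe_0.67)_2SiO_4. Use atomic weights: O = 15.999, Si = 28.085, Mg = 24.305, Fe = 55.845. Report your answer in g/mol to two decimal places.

Mg: 0.66 × 24.305 = 16.0413
Fe: 1.34 × 55.845 = 74.8323
Si: 1 × 28.085 = 28.0850
O: 4 × 15.999 = 63.9960
Summing the contributions gives the formula mass.

182.95 g/mol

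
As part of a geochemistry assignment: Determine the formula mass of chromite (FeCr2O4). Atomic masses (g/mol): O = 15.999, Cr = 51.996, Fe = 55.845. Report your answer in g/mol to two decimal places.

223.83 g/mol

M = 1*55.845 + 2*51.996 + 4*15.999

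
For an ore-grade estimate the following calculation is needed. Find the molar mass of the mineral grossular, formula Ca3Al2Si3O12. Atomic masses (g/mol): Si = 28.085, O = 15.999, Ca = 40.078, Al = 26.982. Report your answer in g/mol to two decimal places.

Ca: 3 × 40.078 = 120.2340
Al: 2 × 26.982 = 53.9640
Si: 3 × 28.085 = 84.2550
O: 12 × 15.999 = 191.9880
Summing the contributions gives the formula mass.

450.44 g/mol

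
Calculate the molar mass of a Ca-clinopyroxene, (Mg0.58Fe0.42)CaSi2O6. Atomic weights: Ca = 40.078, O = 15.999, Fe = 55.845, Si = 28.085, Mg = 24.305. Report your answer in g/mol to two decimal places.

229.79 g/mol

M = 0.58(24.305) + 0.42(55.845) + 1(40.078) + 2(28.085) + 6(15.999)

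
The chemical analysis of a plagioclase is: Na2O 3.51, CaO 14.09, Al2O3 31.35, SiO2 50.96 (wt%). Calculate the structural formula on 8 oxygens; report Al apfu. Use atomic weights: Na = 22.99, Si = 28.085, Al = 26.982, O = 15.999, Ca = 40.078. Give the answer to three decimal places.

3.51 wt% Na2O ÷ 61.979 g/mol = 0.05663 mol, giving 0.11326 Na and 0.05663 O.
14.09 wt% CaO ÷ 56.077 g/mol = 0.25126 mol, giving 0.25126 Ca and 0.25126 O.
31.35 wt% Al2O3 ÷ 101.961 g/mol = 0.30747 mol, giving 0.61494 Al and 0.92241 O.
50.96 wt% SiO2 ÷ 60.083 g/mol = 0.84816 mol, giving 0.84816 Si and 1.69632 O.
Oxygen sums to 2.92662; scaling by 8/2.92662 = 2.73353 puts the formula on 8 O.
Al: 0.61494 × 2.73353 = 1.681 atoms per formula unit.

1.681 Al apfu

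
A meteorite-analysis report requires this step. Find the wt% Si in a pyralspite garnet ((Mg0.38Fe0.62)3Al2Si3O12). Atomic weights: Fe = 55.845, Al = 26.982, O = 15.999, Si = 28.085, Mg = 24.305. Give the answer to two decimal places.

M((Mg0.38Fe0.62)3Al2Si3O12) = 461.786 g/mol.
Si contributes 3 × 28.085 = 84.255 g per mole.
84.255/461.786 = 0.1825 → 18.25%.

18.25 wt%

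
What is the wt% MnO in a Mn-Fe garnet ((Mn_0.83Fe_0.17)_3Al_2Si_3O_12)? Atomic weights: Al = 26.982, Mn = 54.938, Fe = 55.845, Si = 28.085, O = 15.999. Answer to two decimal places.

Molar mass of (Mn_0.83Fe_0.17)_3Al_2Si_3O_12 = 2.49·54.938 + 0.51·55.845 + 2·26.982 + 3·28.085 + 12·15.999 = 495.484 g/mol.
Each formula unit contains 2.49 Mn, equivalent to 2.49/1 = 2.4900 mol MnO.
M(MnO) = 1×54.938 + 1×15.999 = 70.937 g/mol.
Mass of MnO per formula unit = 2.4900 × 70.937 = 176.633 g.
MnO wt% = 176.633 / 495.484 × 100 = 35.65%.

35.65 wt%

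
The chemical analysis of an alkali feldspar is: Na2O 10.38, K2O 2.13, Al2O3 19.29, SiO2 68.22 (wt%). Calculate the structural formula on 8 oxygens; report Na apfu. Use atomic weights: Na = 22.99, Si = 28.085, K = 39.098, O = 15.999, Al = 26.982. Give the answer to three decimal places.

Na2O: 10.38/61.979 = 0.16748 mol → 0.33496 mol Na, 0.16748 mol O.
K2O: 2.13/94.195 = 0.02261 mol → 0.04522 mol K, 0.02261 mol O.
Al2O3: 19.29/101.961 = 0.18919 mol → 0.37838 mol Al, 0.56757 mol O.
SiO2: 68.22/60.083 = 1.13543 mol → 1.13543 mol Si, 2.27086 mol O.
Total oxygen = 3.02852 mol. Normalization factor = 8/3.02852 = 2.64155.
Na per 8 O = 0.33496 × 2.64155 = 0.885.

0.885 Na apfu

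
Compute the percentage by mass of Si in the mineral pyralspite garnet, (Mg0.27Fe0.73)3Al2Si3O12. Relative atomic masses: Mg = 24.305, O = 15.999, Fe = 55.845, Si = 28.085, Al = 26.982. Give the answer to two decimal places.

M((Mg0.27Fe0.73)3Al2Si3O12) = 472.195 g/mol.
Si contributes 3 × 28.085 = 84.255 g per mole.
84.255/472.195 = 0.1784 → 17.84%.

17.84 weight percent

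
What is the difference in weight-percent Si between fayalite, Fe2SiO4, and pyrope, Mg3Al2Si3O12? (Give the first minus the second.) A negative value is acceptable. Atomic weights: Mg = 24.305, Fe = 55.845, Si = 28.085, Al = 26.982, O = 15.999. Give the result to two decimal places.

-7.12 percentage points

M(Fe2SiO4) = 203.771 g/mol, so wt% Si = 28.085/203.771 × 100 = 13.78%.
M(Mg3Al2Si3O12) = 403.122 g/mol, so wt% Si = 84.255/403.122 × 100 = 20.90%.
13.78 − 20.90 = -7.12 pp.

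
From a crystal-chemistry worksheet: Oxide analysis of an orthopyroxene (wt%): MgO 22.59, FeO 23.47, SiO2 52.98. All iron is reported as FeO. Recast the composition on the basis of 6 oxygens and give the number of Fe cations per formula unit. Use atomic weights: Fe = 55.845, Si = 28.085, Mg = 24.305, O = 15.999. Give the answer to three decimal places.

0.739 Fe apfu

MgO (M=40.304): mol = 0.56049; Mg = 0.56049, O = 0.56049.
FeO (M=71.844): mol = 0.32668; Fe = 0.32668, O = 0.32668.
SiO2 (M=60.083): mol = 0.88178; Si = 0.88178, O = 1.76356.
ΣO = 2.65073; factor = 6/ΣO = 2.26353.
Fe apfu = 0.32668 × 2.26353 = 0.739.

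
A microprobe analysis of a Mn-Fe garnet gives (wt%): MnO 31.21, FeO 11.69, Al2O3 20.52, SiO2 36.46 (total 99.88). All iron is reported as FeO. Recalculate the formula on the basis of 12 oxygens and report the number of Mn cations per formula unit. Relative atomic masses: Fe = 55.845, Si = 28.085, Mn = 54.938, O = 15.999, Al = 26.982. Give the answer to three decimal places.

2.182 Mn apfu

MnO (M=70.937): mol = 0.43997; Mn = 0.43997, O = 0.43997.
FeO (M=71.844): mol = 0.16271; Fe = 0.16271, O = 0.16271.
Al2O3 (M=101.961): mol = 0.20125; Al = 0.40250, O = 0.60375.
SiO2 (M=60.083): mol = 0.60683; Si = 0.60683, O = 1.21366.
ΣO = 2.42009; factor = 12/ΣO = 4.95849.
Mn apfu = 0.43997 × 4.95849 = 2.182.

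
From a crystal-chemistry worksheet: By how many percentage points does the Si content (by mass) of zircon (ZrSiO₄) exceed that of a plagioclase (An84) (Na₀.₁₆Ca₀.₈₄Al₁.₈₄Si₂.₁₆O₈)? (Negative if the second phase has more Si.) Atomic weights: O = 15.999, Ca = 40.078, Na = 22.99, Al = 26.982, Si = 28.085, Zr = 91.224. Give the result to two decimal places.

-6.69 percentage points

M(ZrSiO₄) = 183.305 g/mol, so wt% Si = 28.085/183.305 × 100 = 15.32%.
M(Na₀.₁₆Ca₀.₈₄Al₁.₈₄Si₂.₁₆O₈) = 275.646 g/mol, so wt% Si = 60.664/275.646 × 100 = 22.01%.
15.32 − 22.01 = -6.69 pp.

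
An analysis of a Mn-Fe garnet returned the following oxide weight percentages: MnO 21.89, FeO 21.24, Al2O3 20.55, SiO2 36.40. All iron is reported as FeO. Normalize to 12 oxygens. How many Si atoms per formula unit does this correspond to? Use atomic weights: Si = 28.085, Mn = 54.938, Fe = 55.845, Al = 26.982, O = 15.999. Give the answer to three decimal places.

3.003 Si apfu

21.89 wt% MnO ÷ 70.937 g/mol = 0.30858 mol, giving 0.30858 Mn and 0.30858 O.
21.24 wt% FeO ÷ 71.844 g/mol = 0.29564 mol, giving 0.29564 Fe and 0.29564 O.
20.55 wt% Al2O3 ÷ 101.961 g/mol = 0.20155 mol, giving 0.40310 Al and 0.60465 O.
36.40 wt% SiO2 ÷ 60.083 g/mol = 0.60583 mol, giving 0.60583 Si and 1.21166 O.
Oxygen sums to 2.42053; scaling by 12/2.42053 = 4.95759 puts the formula on 12 O.
Si: 0.60583 × 4.95759 = 3.003 atoms per formula unit.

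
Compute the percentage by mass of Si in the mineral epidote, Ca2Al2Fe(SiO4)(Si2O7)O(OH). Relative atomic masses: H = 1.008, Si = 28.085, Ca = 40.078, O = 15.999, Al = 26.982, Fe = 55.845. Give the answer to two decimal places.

17.44 mass %

M(Ca2Al2Fe(SiO4)(Si2O7)O(OH)) = 483.215 g/mol.
Si contributes 3 × 28.085 = 84.255 g per mole.
84.255/483.215 = 0.1744 → 17.44%.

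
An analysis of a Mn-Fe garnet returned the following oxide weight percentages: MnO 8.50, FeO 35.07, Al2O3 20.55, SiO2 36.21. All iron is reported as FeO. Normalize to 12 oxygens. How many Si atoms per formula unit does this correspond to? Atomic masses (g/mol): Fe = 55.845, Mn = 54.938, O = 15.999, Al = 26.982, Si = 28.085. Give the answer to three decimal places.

MnO: 8.50/70.937 = 0.11982 mol → 0.11982 mol Mn, 0.11982 mol O.
FeO: 35.07/71.844 = 0.48814 mol → 0.48814 mol Fe, 0.48814 mol O.
Al2O3: 20.55/101.961 = 0.20155 mol → 0.40310 mol Al, 0.60465 mol O.
SiO2: 36.21/60.083 = 0.60267 mol → 0.60267 mol Si, 1.20534 mol O.
Total oxygen = 2.41795 mol. Normalization factor = 12/2.41795 = 4.96288.
Si per 12 O = 0.60267 × 4.96288 = 2.991.

2.991 Si apfu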